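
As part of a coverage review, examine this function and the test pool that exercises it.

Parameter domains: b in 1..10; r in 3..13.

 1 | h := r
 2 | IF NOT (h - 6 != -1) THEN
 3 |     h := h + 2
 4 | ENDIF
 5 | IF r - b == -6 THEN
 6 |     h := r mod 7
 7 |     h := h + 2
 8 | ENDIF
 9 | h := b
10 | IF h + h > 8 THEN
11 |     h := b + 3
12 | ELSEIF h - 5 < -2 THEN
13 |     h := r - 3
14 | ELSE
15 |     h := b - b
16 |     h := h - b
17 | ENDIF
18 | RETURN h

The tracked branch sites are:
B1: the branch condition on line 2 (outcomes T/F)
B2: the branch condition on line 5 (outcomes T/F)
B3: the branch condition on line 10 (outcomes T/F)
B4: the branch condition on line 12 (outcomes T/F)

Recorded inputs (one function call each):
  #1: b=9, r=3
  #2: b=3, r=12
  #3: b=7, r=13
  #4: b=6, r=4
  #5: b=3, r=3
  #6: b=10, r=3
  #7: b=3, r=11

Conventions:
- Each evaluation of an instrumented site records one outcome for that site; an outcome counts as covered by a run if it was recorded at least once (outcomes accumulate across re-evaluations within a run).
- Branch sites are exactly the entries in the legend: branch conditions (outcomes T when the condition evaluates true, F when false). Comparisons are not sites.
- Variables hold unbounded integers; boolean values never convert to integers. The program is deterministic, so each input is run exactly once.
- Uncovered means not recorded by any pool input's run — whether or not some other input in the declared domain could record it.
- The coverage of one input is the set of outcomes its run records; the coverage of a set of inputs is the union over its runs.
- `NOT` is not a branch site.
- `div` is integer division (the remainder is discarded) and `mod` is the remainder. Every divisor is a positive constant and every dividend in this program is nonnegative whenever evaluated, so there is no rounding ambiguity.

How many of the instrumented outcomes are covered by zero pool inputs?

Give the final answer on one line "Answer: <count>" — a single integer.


test 1 (b=9, r=3) fires B1->F, B2->T, B3->T; hits B1=F, B2=T, B3=T
test 2 (b=3, r=12) fires B1->F, B2->F, B3->F, B4->F; hits B1=F, B2=F, B3=F, B4=F
test 3 (b=7, r=13) fires B1->F, B2->F, B3->T; hits B1=F, B2=F, B3=T
test 4 (b=6, r=4) fires B1->F, B2->F, B3->T; hits B1=F, B2=F, B3=T
test 5 (b=3, r=3) fires B1->F, B2->F, B3->F, B4->F; hits B1=F, B2=F, B3=F, B4=F
test 6 (b=10, r=3) fires B1->F, B2->F, B3->T; hits B1=F, B2=F, B3=T
test 7 (b=3, r=11) fires B1->F, B2->F, B3->F, B4->F; hits B1=F, B2=F, B3=F, B4=F
union over the pool: B1=F, B2=T, B2=F, B3=T, B3=F, B4=F
uncovered (2 of 8): B1=T, B4=T
Answer: 2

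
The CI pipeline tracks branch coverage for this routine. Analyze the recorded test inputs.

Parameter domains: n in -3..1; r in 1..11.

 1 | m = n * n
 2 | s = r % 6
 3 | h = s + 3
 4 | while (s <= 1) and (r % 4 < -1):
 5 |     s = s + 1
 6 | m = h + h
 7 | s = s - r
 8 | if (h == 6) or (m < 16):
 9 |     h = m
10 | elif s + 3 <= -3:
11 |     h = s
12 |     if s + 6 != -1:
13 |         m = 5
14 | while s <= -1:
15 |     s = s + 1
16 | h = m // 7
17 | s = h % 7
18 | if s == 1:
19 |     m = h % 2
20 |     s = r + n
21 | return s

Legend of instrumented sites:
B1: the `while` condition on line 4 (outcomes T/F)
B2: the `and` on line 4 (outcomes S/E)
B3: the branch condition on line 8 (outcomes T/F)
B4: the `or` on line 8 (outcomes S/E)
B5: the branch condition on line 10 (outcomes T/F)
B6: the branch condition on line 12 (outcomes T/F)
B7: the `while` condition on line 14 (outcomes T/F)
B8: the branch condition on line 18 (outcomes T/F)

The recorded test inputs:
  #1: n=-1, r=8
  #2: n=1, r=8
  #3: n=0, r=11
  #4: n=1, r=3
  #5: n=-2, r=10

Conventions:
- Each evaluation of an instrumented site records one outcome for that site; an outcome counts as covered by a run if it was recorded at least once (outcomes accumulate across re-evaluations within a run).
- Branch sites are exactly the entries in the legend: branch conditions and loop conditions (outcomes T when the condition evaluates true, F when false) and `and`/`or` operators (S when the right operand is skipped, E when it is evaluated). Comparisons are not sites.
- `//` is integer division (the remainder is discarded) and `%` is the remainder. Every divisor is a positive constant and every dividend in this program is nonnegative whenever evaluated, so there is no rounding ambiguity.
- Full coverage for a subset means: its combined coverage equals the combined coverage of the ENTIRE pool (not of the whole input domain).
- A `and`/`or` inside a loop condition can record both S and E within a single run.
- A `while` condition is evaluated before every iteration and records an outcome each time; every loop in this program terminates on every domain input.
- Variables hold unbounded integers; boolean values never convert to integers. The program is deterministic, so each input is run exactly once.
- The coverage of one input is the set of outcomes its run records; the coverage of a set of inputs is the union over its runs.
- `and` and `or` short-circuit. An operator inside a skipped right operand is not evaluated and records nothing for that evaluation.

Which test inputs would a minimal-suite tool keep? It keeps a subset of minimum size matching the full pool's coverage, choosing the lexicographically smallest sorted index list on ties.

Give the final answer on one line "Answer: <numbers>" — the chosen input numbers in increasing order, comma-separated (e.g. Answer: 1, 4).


input #1 (n=-1, r=8): covers B1=F, B2=S, B3=T, B4=E, B7=T, B7=F, B8=T
input #2 (n=1, r=8): covers B1=F, B2=S, B3=T, B4=E, B7=T, B7=F, B8=T
input #3 (n=0, r=11): covers B1=F, B2=S, B3=F, B4=E, B5=T, B6=T, B7=T, B7=F, B8=F
input #4 (n=1, r=3): covers B1=F, B2=S, B3=T, B4=S, B7=F, B8=T
input #5 (n=-2, r=10): covers B1=F, B2=S, B3=T, B4=E, B7=T, B7=F, B8=F
union over all inputs: B1=F, B2=S, B3=T, B3=F, B4=S, B4=E, B5=T, B6=T, B7=T, B7=F, B8=T, B8=F (12 outcomes)
every size-1 subset falls short of the 12 outcomes (best: 9/12)
size 2: inputs {3, 4} cover all 12 outcomes, and no lexicographically smaller subset of this size does
Answer: 3, 4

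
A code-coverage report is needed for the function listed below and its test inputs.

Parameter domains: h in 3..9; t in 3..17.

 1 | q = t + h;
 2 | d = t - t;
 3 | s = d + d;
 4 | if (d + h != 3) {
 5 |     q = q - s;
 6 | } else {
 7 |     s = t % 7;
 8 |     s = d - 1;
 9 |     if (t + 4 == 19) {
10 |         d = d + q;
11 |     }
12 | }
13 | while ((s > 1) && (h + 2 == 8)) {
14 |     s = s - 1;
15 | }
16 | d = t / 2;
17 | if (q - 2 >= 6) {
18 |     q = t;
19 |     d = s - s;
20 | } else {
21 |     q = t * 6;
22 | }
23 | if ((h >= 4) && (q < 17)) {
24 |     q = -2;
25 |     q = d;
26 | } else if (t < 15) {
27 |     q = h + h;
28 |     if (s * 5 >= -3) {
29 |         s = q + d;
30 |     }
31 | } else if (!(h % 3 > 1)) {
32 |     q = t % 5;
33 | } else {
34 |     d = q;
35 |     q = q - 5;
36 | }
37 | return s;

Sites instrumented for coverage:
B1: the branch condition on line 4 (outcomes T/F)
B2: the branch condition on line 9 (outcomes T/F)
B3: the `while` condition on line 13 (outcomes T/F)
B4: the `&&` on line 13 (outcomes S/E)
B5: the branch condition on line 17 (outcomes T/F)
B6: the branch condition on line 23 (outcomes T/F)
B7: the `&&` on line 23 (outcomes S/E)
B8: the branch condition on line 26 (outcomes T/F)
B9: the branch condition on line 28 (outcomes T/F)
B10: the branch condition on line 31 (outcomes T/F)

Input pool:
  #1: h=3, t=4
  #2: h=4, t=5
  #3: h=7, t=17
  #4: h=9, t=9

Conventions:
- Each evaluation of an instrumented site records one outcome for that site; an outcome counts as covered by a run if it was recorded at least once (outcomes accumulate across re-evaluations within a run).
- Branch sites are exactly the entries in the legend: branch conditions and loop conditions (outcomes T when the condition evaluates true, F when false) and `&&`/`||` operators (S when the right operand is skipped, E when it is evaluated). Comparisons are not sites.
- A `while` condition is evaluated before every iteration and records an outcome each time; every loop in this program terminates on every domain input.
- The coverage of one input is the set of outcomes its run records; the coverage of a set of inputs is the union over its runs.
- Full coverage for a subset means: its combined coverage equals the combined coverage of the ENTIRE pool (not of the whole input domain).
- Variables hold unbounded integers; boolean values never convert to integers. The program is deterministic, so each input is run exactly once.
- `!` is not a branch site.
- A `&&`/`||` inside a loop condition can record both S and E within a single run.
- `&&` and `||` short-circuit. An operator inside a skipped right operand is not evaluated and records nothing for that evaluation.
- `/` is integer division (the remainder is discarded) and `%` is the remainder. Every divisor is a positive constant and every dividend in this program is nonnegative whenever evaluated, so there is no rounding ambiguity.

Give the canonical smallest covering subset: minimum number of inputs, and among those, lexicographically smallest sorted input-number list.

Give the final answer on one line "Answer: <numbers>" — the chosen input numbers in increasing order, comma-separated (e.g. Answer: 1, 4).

test 1 (h=3, t=4) hits B1=F, B2=F, B3=F, B4=S, B5=F, B6=F, B7=S, B8=T, B9=F
test 2 (h=4, t=5) hits B1=T, B3=F, B4=S, B5=T, B6=T, B7=E
test 3 (h=7, t=17) hits B1=T, B3=F, B4=S, B5=T, B6=F, B7=E, B8=F, B10=T
test 4 (h=9, t=9) hits B1=T, B3=F, B4=S, B5=T, B6=T, B7=E
pool-wide coverage (15 outcomes): B1=T, B1=F, B2=F, B3=F, B4=S, B5=T, B5=F, B6=T, B6=F, B7=S, B7=E, B8=T, B8=F, B9=F, B10=T
size 1 is not enough: best union over all size-1 subsets is 9/15
size 2 is not enough: best union over all size-2 subsets is 14/15
inputs {1, 2, 3} (size 3) cover everything; no size-3 subset with a lexicographically smaller index list covers all 15

Answer: 1, 2, 3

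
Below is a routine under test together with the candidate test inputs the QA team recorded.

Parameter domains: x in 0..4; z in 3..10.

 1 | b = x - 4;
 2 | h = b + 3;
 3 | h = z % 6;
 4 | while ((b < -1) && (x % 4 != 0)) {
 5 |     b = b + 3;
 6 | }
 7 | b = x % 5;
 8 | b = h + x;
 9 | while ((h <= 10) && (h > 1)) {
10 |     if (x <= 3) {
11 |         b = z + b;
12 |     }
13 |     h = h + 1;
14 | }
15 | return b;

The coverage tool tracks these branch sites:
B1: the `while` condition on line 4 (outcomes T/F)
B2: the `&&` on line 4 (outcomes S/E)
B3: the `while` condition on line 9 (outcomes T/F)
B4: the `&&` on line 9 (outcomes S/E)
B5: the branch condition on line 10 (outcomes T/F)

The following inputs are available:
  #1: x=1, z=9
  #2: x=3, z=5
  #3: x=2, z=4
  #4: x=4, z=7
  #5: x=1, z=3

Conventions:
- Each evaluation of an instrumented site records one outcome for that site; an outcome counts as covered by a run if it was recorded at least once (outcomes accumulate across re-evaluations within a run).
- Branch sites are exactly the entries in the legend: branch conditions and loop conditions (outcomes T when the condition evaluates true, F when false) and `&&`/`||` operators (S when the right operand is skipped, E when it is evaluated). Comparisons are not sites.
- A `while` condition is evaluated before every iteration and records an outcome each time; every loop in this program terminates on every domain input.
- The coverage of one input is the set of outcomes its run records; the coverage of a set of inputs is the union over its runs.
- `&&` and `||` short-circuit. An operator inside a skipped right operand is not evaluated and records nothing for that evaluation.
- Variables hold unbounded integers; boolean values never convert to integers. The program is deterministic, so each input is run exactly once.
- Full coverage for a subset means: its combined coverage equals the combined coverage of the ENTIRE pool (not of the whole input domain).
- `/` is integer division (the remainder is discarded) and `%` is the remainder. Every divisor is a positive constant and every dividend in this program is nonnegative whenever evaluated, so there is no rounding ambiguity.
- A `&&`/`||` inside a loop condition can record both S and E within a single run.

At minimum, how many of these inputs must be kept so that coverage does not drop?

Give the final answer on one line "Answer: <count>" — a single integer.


#1 (x=1, z=9) -> B2->E, B1->T, B2->S, B1->F, B4->E, B3->T, B5->T, B4->E, B3->T, B5->T, B4->E, B3->T, B5->T, B4->E, ...; covered: B1=T, B1=F, B2=S, B2=E, B3=T, B3=F, B4=S, B4=E, B5=T
#2 (x=3, z=5) -> B2->S, B1->F, B4->E, B3->T, B5->T, B4->E, B3->T, B5->T, B4->E, B3->T, B5->T, B4->E, B3->T, B5->T, ...; covered: B1=F, B2=S, B3=T, B3=F, B4=S, B4=E, B5=T
#3 (x=2, z=4) -> B2->E, B1->T, B2->S, B1->F, B4->E, B3->T, B5->T, B4->E, B3->T, B5->T, B4->E, B3->T, B5->T, B4->E, ...; covered: B1=T, B1=F, B2=S, B2=E, B3=T, B3=F, B4=S, B4=E, B5=T
#4 (x=4, z=7) -> B2->S, B1->F, B4->E, B3->F; covered: B1=F, B2=S, B3=F, B4=E
#5 (x=1, z=3) -> B2->E, B1->T, B2->S, B1->F, B4->E, B3->T, B5->T, B4->E, B3->T, B5->T, B4->E, B3->T, B5->T, B4->E, ...; covered: B1=T, B1=F, B2=S, B2=E, B3=T, B3=F, B4=S, B4=E, B5=T
the full pool covers 9 outcomes: B1=T, B1=F, B2=S, B2=E, B3=T, B3=F, B4=S, B4=E, B5=T
at size 1, {1} reaches all 9 outcomes; every lexicographically earlier size-1 subset fails
Answer: 1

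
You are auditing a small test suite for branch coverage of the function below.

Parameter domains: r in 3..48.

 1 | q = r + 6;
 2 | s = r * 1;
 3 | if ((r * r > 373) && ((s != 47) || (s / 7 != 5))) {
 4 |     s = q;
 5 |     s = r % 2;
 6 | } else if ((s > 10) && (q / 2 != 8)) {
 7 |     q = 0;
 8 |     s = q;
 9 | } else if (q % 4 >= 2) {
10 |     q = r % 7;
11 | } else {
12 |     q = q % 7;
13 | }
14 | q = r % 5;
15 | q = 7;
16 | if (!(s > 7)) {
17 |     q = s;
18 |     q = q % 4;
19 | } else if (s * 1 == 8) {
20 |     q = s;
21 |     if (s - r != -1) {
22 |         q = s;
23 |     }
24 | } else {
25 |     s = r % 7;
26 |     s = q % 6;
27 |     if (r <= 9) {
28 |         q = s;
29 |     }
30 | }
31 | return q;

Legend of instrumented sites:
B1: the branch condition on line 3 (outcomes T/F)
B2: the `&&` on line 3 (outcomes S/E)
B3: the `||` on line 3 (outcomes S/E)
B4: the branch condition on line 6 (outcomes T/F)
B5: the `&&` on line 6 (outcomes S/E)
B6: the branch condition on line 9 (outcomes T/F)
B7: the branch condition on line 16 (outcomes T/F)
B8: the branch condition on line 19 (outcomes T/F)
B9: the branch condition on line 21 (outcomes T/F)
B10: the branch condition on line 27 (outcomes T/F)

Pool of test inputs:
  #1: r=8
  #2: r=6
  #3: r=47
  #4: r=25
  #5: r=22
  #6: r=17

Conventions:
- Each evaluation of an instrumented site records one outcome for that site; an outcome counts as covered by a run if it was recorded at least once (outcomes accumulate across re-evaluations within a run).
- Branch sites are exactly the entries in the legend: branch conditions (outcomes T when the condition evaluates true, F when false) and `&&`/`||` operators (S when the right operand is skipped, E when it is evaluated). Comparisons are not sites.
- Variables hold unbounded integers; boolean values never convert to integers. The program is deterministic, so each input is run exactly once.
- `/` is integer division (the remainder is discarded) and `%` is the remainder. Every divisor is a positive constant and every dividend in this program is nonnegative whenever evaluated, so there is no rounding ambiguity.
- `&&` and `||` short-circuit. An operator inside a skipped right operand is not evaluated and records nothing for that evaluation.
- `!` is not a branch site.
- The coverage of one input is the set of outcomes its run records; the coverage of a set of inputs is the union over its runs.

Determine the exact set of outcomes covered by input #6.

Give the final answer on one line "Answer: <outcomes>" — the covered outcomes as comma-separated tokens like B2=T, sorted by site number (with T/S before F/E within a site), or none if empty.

Tracing the run of input #6 (r=17):
  B2->S, B1->F, B5->E, B4->T, B7->T
deduplicating events, the covered set is: B1=F, B2=S, B4=T, B5=E, B7=T

Answer: B1=F, B2=S, B4=T, B5=E, B7=T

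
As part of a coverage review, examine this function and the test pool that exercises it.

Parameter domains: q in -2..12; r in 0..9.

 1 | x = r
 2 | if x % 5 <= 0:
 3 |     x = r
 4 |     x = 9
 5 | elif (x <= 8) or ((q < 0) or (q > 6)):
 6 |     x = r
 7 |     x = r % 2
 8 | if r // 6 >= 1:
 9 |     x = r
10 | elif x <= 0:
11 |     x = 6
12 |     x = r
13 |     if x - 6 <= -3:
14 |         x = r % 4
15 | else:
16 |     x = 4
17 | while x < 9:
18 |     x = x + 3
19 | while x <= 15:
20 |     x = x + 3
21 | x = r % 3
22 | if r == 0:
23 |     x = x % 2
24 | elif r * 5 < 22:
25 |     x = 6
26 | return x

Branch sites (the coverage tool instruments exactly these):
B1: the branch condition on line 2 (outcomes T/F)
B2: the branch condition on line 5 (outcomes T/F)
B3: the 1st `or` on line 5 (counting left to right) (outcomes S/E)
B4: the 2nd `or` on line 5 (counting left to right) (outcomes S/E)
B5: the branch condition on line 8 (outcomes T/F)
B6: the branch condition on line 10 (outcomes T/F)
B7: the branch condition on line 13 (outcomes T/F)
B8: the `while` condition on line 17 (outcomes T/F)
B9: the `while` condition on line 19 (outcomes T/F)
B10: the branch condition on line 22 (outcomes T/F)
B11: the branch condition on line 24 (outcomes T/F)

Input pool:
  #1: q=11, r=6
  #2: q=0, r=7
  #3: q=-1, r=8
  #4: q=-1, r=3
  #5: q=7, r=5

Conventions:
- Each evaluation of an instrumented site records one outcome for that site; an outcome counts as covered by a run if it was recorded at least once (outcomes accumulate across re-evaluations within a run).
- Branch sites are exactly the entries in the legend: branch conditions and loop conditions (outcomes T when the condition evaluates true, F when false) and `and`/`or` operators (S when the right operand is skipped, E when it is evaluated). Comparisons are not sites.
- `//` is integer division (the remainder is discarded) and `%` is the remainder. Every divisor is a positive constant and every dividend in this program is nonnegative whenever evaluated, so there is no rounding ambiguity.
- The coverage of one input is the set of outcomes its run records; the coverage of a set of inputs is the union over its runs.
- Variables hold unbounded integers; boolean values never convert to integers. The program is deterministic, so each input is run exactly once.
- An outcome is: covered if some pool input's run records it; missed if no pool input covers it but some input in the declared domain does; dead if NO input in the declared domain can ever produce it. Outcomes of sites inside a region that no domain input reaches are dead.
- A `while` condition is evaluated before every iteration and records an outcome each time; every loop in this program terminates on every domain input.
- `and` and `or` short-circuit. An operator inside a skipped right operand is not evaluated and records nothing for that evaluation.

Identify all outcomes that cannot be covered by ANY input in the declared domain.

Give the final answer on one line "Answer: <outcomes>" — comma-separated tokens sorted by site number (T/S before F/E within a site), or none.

checking every outcome against all 150 domain inputs:
  reachable outcomes have witnesses, e.g. B1=T (e.g. q=-2, r=0), B1=F (e.g. q=-2, r=1), B2=T (e.g. q=-2, r=1), B2=F (e.g. q=0, r=9)

Answer: none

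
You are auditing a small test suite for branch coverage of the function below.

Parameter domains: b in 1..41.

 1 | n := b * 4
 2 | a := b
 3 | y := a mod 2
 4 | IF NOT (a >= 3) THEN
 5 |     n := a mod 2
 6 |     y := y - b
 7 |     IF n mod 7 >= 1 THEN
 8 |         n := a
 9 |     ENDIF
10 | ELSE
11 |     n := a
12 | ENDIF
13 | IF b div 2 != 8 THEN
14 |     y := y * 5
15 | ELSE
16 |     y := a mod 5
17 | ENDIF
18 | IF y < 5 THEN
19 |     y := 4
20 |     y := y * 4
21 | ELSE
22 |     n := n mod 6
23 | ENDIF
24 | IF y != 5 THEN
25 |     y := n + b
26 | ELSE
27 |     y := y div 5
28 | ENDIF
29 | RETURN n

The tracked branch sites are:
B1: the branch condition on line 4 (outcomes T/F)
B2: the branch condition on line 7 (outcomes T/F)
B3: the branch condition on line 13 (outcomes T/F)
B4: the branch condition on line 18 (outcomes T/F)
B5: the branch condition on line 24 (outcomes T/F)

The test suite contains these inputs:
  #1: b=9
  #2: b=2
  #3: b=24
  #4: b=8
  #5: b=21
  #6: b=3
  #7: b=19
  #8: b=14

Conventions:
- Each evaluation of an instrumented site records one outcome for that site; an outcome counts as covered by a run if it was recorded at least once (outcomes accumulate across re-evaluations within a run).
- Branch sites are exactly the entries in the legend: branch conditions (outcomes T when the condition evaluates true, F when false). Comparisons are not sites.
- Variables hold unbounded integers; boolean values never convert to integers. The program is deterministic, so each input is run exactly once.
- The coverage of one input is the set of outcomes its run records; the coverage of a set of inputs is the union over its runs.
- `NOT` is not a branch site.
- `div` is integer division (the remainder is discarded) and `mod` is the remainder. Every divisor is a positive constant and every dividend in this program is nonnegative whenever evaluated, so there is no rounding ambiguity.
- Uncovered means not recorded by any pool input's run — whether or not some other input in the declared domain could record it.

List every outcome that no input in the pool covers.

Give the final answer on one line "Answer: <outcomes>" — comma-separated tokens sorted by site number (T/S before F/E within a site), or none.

test 1 (b=9) fires B1->F, B3->T, B4->F, B5->F; hits B1=F, B3=T, B4=F, B5=F
test 2 (b=2) fires B1->T, B2->F, B3->T, B4->T, B5->T; hits B1=T, B2=F, B3=T, B4=T, B5=T
test 3 (b=24) fires B1->F, B3->T, B4->T, B5->T; hits B1=F, B3=T, B4=T, B5=T
test 4 (b=8) fires B1->F, B3->T, B4->T, B5->T; hits B1=F, B3=T, B4=T, B5=T
test 5 (b=21) fires B1->F, B3->T, B4->F, B5->F; hits B1=F, B3=T, B4=F, B5=F
test 6 (b=3) fires B1->F, B3->T, B4->F, B5->F; hits B1=F, B3=T, B4=F, B5=F
test 7 (b=19) fires B1->F, B3->T, B4->F, B5->F; hits B1=F, B3=T, B4=F, B5=F
test 8 (b=14) fires B1->F, B3->T, B4->T, B5->T; hits B1=F, B3=T, B4=T, B5=T
union over the pool: B1=T, B1=F, B2=F, B3=T, B4=T, B4=F, B5=T, B5=F
uncovered (2 of 10): B2=T, B3=F

Answer: B2=T, B3=F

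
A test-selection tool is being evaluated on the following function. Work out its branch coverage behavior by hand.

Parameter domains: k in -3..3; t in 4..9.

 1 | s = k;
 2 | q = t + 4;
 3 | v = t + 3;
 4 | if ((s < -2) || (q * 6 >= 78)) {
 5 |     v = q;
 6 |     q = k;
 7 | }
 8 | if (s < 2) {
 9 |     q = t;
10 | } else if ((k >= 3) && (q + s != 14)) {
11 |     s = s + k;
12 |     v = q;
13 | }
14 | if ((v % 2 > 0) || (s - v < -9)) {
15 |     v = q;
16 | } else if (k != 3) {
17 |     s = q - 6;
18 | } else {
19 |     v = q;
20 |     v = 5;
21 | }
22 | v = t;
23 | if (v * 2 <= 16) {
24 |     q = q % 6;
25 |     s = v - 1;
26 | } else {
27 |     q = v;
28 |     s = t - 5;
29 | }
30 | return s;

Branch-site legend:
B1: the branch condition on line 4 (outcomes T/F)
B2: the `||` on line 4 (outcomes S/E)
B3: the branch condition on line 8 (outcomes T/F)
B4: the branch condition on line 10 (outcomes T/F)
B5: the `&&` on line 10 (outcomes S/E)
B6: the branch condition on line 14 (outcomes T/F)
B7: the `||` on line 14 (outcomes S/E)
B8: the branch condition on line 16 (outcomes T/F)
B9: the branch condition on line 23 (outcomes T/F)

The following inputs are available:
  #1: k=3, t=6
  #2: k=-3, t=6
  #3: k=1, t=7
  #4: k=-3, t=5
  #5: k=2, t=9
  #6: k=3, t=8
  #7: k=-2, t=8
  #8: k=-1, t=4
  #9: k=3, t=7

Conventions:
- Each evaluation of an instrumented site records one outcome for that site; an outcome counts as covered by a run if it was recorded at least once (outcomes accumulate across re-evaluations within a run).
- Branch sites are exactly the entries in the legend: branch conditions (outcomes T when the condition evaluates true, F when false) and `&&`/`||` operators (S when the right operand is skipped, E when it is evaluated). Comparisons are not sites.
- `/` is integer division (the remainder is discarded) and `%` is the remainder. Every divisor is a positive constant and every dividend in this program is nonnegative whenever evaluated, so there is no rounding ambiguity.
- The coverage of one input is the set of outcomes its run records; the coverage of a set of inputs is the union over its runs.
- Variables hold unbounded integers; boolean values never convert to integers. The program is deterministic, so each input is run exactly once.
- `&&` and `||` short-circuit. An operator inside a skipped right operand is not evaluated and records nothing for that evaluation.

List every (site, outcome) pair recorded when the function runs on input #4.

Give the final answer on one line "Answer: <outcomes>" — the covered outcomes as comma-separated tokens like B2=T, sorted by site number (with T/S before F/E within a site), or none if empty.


Event log for input #4 (k=-3, t=5):
  B2->S, B1->T, B3->T, B7->S, B6->T, B9->T
as a set, this run covers: B1=T, B2=S, B3=T, B6=T, B7=S, B9=T
Answer: B1=T, B2=S, B3=T, B6=T, B7=S, B9=T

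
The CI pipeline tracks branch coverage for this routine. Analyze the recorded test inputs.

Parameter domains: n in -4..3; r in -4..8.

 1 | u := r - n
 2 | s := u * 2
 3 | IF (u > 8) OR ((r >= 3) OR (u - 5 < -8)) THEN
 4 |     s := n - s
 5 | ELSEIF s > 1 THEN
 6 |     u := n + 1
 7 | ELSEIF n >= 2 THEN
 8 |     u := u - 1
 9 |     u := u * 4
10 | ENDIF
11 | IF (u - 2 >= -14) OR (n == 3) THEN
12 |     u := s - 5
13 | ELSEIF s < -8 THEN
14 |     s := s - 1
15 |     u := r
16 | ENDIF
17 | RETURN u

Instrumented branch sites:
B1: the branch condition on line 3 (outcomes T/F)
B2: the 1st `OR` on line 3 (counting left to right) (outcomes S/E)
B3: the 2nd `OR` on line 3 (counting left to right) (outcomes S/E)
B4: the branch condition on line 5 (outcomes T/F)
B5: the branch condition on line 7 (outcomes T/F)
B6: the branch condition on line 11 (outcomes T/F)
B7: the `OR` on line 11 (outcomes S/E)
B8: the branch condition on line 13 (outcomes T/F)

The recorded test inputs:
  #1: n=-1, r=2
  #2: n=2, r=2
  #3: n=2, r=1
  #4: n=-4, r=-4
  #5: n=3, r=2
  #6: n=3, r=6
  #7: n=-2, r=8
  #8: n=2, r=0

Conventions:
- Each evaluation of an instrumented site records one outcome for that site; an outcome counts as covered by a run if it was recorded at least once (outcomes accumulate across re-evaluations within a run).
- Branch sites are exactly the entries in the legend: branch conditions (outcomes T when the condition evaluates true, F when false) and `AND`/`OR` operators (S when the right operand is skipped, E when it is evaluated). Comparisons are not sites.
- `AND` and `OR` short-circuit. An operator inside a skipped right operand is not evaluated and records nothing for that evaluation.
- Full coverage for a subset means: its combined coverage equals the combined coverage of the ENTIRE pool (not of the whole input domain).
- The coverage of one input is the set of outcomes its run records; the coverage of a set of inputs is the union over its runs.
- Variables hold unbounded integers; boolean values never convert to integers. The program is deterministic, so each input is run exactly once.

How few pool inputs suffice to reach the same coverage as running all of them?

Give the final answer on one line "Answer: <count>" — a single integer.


input #1 (n=-1, r=2): events B2->E, B3->E, B1->F, B4->T, B7->S, B6->T; covers B1=F, B2=E, B3=E, B4=T, B6=T, B7=S
input #2 (n=2, r=2): events B2->E, B3->E, B1->F, B4->F, B5->T, B7->S, B6->T; covers B1=F, B2=E, B3=E, B4=F, B5=T, B6=T, B7=S
input #3 (n=2, r=1): events B2->E, B3->E, B1->F, B4->F, B5->T, B7->S, B6->T; covers B1=F, B2=E, B3=E, B4=F, B5=T, B6=T, B7=S
input #4 (n=-4, r=-4): events B2->E, B3->E, B1->F, B4->F, B5->F, B7->S, B6->T; covers B1=F, B2=E, B3=E, B4=F, B5=F, B6=T, B7=S
input #5 (n=3, r=2): events B2->E, B3->E, B1->F, B4->F, B5->T, B7->S, B6->T; covers B1=F, B2=E, B3=E, B4=F, B5=T, B6=T, B7=S
input #6 (n=3, r=6): events B2->E, B3->S, B1->T, B7->S, B6->T; covers B1=T, B2=E, B3=S, B6=T, B7=S
input #7 (n=-2, r=8): events B2->S, B1->T, B7->S, B6->T; covers B1=T, B2=S, B6=T, B7=S
input #8 (n=2, r=0): events B2->E, B3->E, B1->F, B4->F, B5->T, B7->S, B6->T; covers B1=F, B2=E, B3=E, B4=F, B5=T, B6=T, B7=S
together the pool reaches 12 outcomes: B1=T, B1=F, B2=S, B2=E, B3=S, B3=E, B4=T, B4=F, B5=T, B5=F, B6=T, B7=S
size 1 is not enough: best union over all size-1 subsets is 7/12
size 2 is not enough: best union over all size-2 subsets is 9/12
size 3 is not enough: best union over all size-3 subsets is 10/12
size 4 is not enough: best union over all size-4 subsets is 11/12
at size 5, {1, 2, 4, 6, 7} reaches all 12 outcomes; every lexicographically earlier size-5 subset fails
Answer: 5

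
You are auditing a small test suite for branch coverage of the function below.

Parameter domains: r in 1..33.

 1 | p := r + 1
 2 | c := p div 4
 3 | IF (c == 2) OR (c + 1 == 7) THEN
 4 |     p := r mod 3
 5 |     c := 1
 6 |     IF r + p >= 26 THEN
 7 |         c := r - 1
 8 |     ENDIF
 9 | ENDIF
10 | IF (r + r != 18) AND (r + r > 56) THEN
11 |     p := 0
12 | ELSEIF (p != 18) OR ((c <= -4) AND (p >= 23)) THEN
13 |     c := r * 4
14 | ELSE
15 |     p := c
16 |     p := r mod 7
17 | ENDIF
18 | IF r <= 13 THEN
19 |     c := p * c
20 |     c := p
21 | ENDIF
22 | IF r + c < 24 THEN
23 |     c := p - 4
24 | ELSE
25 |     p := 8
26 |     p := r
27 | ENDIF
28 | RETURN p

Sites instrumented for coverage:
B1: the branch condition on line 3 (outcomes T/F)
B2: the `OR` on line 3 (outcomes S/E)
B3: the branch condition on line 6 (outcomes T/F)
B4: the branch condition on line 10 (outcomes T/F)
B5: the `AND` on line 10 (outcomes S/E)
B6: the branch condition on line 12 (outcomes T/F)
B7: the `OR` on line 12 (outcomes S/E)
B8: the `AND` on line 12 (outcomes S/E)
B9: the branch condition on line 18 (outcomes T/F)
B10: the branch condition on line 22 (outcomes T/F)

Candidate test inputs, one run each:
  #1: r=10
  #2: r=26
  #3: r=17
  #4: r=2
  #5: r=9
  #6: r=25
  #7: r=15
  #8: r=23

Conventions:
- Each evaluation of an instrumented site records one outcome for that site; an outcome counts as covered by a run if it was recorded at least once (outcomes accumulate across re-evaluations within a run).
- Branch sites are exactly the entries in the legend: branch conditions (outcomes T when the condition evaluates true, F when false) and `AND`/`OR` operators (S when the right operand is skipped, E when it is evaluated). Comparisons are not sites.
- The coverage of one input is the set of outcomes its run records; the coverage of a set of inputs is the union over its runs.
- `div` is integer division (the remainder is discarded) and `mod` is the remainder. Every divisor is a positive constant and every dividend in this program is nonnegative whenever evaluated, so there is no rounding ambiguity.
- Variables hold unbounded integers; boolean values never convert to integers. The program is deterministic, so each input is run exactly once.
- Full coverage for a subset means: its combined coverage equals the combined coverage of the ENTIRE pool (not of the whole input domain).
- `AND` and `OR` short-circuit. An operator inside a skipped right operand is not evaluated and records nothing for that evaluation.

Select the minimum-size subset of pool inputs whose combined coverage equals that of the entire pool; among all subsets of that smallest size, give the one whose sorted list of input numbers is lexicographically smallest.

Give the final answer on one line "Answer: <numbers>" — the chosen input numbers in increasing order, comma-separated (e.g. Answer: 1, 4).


input #1 (r=10): events B2->S, B1->T, B3->F, B5->E, B4->F, B7->S, B6->T, B9->T, B10->T; covers B1=T, B2=S, B3=F, B4=F, B5=E, B6=T, B7=S, B9=T, B10=T
input #2 (r=26): events B2->E, B1->T, B3->T, B5->E, B4->F, B7->S, B6->T, B9->F, B10->F; covers B1=T, B2=E, B3=T, B4=F, B5=E, B6=T, B7=S, B9=F, B10=F
input #3 (r=17): events B2->E, B1->F, B5->E, B4->F, B7->E, B8->S, B6->F, B9->F, B10->T; covers B1=F, B2=E, B4=F, B5=E, B6=F, B7=E, B8=S, B9=F, B10=T
input #4 (r=2): events B2->E, B1->F, B5->E, B4->F, B7->S, B6->T, B9->T, B10->T; covers B1=F, B2=E, B4=F, B5=E, B6=T, B7=S, B9=T, B10=T
input #5 (r=9): events B2->S, B1->T, B3->F, B5->S, B4->F, B7->S, B6->T, B9->T, B10->T; covers B1=T, B2=S, B3=F, B4=F, B5=S, B6=T, B7=S, B9=T, B10=T
input #6 (r=25): events B2->E, B1->T, B3->T, B5->E, B4->F, B7->S, B6->T, B9->F, B10->F; covers B1=T, B2=E, B3=T, B4=F, B5=E, B6=T, B7=S, B9=F, B10=F
input #7 (r=15): events B2->E, B1->F, B5->E, B4->F, B7->S, B6->T, B9->F, B10->F; covers B1=F, B2=E, B4=F, B5=E, B6=T, B7=S, B9=F, B10=F
input #8 (r=23): events B2->E, B1->T, B3->F, B5->E, B4->F, B7->S, B6->T, B9->F, B10->F; covers B1=T, B2=E, B3=F, B4=F, B5=E, B6=T, B7=S, B9=F, B10=F
the full pool covers 18 outcomes: B1=T, B1=F, B2=S, B2=E, B3=T, B3=F, B4=F, B5=S, B5=E, B6=T, B6=F, B7=S, B7=E, B8=S, B9=T, B9=F, B10=T, B10=F
checked all size-1 subsets: none covers 18 outcomes (max 9/18)
checked all size-2 subsets: none covers 18 outcomes (max 16/18)
inputs {2, 3, 5} (size 3) cover everything; no size-3 subset with a lexicographically smaller index list covers all 18
Answer: 2, 3, 5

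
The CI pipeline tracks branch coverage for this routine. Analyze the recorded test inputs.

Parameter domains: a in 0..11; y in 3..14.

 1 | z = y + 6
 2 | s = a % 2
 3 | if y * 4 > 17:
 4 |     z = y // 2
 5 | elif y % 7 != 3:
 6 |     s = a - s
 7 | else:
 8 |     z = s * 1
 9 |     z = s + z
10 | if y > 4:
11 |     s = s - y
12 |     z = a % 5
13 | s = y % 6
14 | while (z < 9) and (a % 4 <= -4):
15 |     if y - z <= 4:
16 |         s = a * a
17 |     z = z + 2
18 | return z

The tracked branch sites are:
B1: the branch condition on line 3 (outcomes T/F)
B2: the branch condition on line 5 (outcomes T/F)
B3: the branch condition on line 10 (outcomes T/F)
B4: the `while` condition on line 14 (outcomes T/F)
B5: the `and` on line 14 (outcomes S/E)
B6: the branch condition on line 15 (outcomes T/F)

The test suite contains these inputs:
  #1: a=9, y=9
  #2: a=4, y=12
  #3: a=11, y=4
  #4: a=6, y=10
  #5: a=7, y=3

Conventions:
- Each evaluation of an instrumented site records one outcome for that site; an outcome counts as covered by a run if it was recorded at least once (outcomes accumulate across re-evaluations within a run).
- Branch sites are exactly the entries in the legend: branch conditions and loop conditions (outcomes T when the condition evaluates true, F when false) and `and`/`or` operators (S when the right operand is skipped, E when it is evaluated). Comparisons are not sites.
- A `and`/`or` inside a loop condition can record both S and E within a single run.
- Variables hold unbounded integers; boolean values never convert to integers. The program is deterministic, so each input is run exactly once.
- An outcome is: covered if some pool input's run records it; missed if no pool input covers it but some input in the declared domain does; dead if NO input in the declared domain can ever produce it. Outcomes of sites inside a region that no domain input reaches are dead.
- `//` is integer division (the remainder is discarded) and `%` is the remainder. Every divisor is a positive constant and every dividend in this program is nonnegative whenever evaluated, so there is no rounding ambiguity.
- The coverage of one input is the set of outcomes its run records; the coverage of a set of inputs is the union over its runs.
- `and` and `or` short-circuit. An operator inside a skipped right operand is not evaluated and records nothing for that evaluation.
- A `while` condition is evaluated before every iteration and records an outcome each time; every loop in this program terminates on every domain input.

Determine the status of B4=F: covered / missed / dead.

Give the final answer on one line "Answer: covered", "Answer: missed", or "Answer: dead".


B4=F is recorded by pool input(s) 1, 2, 3, 4, 5 -> covered
Answer: covered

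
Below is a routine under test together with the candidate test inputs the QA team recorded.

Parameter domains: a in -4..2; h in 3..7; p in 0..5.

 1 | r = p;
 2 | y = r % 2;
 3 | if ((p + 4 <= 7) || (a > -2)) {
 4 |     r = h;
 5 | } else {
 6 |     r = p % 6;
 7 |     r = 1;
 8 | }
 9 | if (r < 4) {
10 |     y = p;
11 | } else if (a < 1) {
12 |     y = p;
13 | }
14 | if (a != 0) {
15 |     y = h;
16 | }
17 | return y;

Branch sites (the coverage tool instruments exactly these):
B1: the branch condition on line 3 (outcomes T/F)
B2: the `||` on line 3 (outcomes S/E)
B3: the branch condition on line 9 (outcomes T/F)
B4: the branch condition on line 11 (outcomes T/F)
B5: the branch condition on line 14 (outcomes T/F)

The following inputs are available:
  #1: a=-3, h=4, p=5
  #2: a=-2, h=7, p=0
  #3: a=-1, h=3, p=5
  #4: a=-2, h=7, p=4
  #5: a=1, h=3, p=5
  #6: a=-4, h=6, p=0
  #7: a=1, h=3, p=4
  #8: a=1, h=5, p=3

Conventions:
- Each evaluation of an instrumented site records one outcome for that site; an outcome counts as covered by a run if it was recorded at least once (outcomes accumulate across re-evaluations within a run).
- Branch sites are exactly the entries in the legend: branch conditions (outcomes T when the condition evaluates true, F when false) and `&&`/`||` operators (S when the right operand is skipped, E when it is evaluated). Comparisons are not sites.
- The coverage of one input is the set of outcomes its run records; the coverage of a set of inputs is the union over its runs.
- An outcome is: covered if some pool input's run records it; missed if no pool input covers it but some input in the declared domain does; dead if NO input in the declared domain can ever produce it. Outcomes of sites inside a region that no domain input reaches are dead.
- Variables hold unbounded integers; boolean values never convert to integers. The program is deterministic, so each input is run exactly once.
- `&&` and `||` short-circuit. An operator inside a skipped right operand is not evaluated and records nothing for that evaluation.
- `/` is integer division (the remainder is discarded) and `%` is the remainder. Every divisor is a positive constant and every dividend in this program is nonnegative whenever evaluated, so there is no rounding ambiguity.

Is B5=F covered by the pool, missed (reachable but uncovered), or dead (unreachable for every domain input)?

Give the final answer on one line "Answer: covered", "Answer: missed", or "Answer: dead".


no pool input records B5=F
but domain input (a=0, h=3, p=0) does record it -> reachable, so missed
Answer: missed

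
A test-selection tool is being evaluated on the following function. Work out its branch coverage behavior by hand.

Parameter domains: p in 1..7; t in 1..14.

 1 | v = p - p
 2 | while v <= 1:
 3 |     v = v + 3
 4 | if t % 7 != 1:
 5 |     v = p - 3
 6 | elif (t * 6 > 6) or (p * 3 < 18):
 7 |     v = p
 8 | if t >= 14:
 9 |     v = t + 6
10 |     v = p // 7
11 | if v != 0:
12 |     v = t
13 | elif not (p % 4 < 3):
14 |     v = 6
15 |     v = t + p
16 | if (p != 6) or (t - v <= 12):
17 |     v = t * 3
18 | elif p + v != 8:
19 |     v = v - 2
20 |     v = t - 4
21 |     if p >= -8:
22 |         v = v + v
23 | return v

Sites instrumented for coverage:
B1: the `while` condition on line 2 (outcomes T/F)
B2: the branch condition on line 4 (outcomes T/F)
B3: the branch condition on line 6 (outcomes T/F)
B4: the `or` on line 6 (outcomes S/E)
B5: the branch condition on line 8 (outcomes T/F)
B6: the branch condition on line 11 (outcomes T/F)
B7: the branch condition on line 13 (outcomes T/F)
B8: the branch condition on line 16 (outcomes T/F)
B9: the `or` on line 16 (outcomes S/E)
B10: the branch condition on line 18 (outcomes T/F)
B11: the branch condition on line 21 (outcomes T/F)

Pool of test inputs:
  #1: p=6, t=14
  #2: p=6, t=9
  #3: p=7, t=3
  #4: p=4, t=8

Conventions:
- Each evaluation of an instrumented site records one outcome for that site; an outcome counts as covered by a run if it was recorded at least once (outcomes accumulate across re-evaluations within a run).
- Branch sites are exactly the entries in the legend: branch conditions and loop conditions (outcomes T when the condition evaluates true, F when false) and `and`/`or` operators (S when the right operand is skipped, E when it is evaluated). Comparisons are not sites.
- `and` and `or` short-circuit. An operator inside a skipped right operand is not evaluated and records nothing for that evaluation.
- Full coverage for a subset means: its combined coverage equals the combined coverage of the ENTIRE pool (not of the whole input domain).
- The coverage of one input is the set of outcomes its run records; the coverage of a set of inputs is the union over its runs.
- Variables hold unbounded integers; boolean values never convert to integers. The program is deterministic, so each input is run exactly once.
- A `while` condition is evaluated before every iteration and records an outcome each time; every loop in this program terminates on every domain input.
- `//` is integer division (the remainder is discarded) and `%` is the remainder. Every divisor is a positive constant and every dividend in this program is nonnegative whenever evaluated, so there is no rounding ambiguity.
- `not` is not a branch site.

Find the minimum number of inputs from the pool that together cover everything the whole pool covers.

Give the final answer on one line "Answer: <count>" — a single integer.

#1 (p=6, t=14) -> B1->T, B1->F, B2->T, B5->T, B6->F, B7->F, B9->E, B8->F, B10->T, B11->T; covered: B1=T, B1=F, B2=T, B5=T, B6=F, B7=F, B8=F, B9=E, B10=T, B11=T
#2 (p=6, t=9) -> B1->T, B1->F, B2->T, B5->F, B6->T, B9->E, B8->T; covered: B1=T, B1=F, B2=T, B5=F, B6=T, B8=T, B9=E
#3 (p=7, t=3) -> B1->T, B1->F, B2->T, B5->F, B6->T, B9->S, B8->T; covered: B1=T, B1=F, B2=T, B5=F, B6=T, B8=T, B9=S
#4 (p=4, t=8) -> B1->T, B1->F, B2->F, B4->S, B3->T, B5->F, B6->T, B9->S, B8->T; covered: B1=T, B1=F, B2=F, B3=T, B4=S, B5=F, B6=T, B8=T, B9=S
together the pool reaches 17 outcomes: B1=T, B1=F, B2=T, B2=F, B3=T, B4=S, B5=T, B5=F, B6=T, B6=F, B7=F, B8=T, B8=F, B9=S, B9=E, B10=T, B11=T
no size-1 subset reaches all 17 outcomes (best union: 10/17)
the canonical winner is {1, 4}: size 2, full 17-outcome coverage, earliest index list among size-2 covers

Answer: 2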